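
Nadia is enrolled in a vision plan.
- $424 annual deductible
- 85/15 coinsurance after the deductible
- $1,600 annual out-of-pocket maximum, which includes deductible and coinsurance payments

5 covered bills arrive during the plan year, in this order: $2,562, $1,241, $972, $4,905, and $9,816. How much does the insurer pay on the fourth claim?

Claim 1 ($2,562): deductible takes $424, $2,138 remains; member's 15% is $320.70. Member pays $744.70; OOP now $744.70. Plan pays $2,562 − $744.70 = $1,817.30.
Claim 2 ($1,241): deductible met; 15% of $1,241 = $186.15. Member pays $186.15; OOP now $930.85. Insurer: $1,241 − $186.15 = $1,054.85.
Claim 3 ($972): deductible met; 15% of $972 = $145.80. Cost to member: $145.80. OOP to date $1,076.65. Plan pays $972 − $145.80 = $826.20.
Claim 4 ($4,905): deductible met; 15% of $4,905 = $735.75. OOP would hit $1,812.40 > $1,600, so the cap limits the member to $1,600 − $1,076.65 = $523.35. Insurer: $4,905 − $523.35 = $4,381.65.

$4,381.65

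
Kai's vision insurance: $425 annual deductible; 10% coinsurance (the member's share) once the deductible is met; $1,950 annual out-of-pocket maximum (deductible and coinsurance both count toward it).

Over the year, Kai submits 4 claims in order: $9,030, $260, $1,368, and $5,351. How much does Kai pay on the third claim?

$136.80

Claim 1 — $9,030: deductible takes $425, $8,605 remains; 10% of $8,605 = $860.50. Member pays $1,285.50; OOP now $1,285.50.
Claim 2 — $260: deductible already satisfied, so member's share is 10% × $260 = $26. Cost to member: $26. OOP to date $1,311.50.
Claim 3 — $1,368: 10% coinsurance on $1,368 = $136.80. Cost to member: $136.80. OOP to date $1,448.30.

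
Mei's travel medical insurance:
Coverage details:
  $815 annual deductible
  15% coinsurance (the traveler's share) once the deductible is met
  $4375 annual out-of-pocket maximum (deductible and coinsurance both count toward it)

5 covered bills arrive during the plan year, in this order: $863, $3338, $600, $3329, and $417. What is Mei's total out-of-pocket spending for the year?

$1974.80

#1 ($863): $815 finishes the deductible; $48 goes to coinsurance; traveler's 15% is $7.20. Cost to traveler: $822.20. OOP to date $822.20.
#2 ($3338): deductible met; 15% of $3338 = $500.70. Traveler owes $500.70 (running OOP $1322.90).
#3 ($600): deductible already satisfied, so traveler's share is 15% × $600 = $90. Traveler pays $90; OOP now $1412.90.
#4 ($3329): deductible met; 15% of $3329 = $499.35. Cost to traveler: $499.35. OOP to date $1912.25.
#5 ($417): 15% coinsurance on $417 = $62.55. Traveler pays $62.55; OOP now $1974.80.
Total paid by the traveler: $822.20 + $500.70 + $90 + $499.35 + $62.55 = $1974.80.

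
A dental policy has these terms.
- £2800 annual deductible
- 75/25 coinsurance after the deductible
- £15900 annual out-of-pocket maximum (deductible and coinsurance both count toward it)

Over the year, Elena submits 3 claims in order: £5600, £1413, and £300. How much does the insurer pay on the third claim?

Claim 1 — £5600: deductible takes £2800, £2800 remains; 25% of £2800 = £700. Patient owes £3500 (running OOP £3500). Insurer: £5600 − £3500 = £2100.
Claim 2 — £1413: deductible met; 25% of £1413 = £353.25. Patient pays £353.25; OOP now £3853.25. Insurer: £1413 − £353.25 = £1059.75.
Claim 3 — £300: deductible met; 25% of £300 = £75. Cost to patient: £75. OOP to date £3928.25. Plan pays £300 − £75 = £225.

£225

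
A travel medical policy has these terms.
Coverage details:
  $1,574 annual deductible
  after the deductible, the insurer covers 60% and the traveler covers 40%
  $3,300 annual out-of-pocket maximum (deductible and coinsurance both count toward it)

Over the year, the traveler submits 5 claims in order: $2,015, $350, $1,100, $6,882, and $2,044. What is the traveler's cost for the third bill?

$440

Claim 1 — $2,015: $1,574 finishes the deductible; $441 goes to coinsurance; coinsurance $441 × 40% = $176.40. Cost to traveler: $1,750.40. OOP to date $1,750.40.
Claim 2 — $350: deductible met; 40% of $350 = $140. Cost to traveler: $140. OOP to date $1,890.40.
Claim 3 — $1,100: 40% coinsurance on $1,100 = $440. Traveler pays $440; OOP now $2,330.40.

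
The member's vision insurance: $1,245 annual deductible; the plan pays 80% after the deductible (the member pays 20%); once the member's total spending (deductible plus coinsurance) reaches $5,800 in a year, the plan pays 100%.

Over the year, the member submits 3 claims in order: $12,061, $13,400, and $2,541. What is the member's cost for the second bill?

Claim 1 ($12,061): $1,245 finishes the deductible; $10,816 goes to coinsurance; coinsurance $10,816 × 20% = $2,163.20. Member owes $3,408.20 (running OOP $3,408.20).
Claim 2 ($13,400): deductible already satisfied, so member's share is 20% × $13,400 = $2,680. OOP would hit $6,088.20 > $5,800, so the cap limits the member to $5,800 − $3,408.20 = $2,391.80.

$2,391.80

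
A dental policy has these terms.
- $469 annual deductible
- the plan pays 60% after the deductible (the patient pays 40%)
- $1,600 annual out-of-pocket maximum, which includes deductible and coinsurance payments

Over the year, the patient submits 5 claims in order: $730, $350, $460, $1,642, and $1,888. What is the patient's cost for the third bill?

Claim 1 — $730: $469 finishes the deductible; $261 goes to coinsurance; patient's 40% is $104.40. Cost to patient: $573.40. OOP to date $573.40.
Claim 2 — $350: deductible already satisfied, so patient's share is 40% × $350 = $140. Patient owes $140 (running OOP $713.40).
Claim 3 — $460: deductible met; 40% of $460 = $184. Cost to patient: $184. OOP to date $897.40.

$184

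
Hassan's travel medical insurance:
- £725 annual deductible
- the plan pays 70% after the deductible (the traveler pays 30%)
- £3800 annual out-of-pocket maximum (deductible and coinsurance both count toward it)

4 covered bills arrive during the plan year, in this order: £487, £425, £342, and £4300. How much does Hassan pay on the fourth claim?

#1 (£487): fully absorbed by the deductible. Cost to traveler: £487. OOP to date £487.
#2 (£425): £238 to deductible, leaving £187; coinsurance £187 × 30% = £56.10. Traveler pays £294.10; OOP now £781.10.
#3 (£342): deductible already satisfied, so traveler's share is 30% × £342 = £102.60. Traveler pays £102.60; OOP now £883.70.
#4 (£4300): deductible met; 30% of £4300 = £1290. Cost to traveler: £1290. OOP to date £2173.70.

£1290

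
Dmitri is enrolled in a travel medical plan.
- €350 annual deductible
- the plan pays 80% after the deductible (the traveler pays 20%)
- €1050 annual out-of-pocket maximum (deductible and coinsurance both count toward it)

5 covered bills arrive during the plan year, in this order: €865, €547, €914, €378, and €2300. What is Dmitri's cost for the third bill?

€182.80

Bill 1, €865: €350 finishes the deductible; €515 goes to coinsurance; 20% of €515 = €103. Traveler pays €453; OOP now €453.
Bill 2, €547: 20% coinsurance on €547 = €109.40. Cost to traveler: €109.40. OOP to date €562.40.
Bill 3, €914: deductible already satisfied, so traveler's share is 20% × €914 = €182.80. Traveler pays €182.80; OOP now €745.20.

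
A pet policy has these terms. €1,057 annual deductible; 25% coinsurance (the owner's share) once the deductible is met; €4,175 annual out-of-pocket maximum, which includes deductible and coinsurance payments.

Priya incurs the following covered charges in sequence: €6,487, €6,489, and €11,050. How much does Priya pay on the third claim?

#1 (€6,487): €1,057 to deductible, leaving €5,430; owner's 25% is €1,357.50. Cost to owner: €2,414.50. OOP to date €2,414.50.
#2 (€6,489): deductible already satisfied, so owner's share is 25% × €6,489 = €1,622.25. Cost to owner: €1,622.25. OOP to date €4,036.75.
#3 (€11,050): deductible met; 25% of €11,050 = €2,762.50. Adding that to €4,036.75 gives €6,799.25, past the €4,175 cap; owner pays only €4,175 − €4,036.75 = €138.25.

€138.25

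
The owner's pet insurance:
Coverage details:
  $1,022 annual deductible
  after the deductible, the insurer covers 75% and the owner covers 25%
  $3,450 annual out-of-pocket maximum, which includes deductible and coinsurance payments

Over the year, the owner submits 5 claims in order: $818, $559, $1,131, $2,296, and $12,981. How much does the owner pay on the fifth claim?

$1,482.50

Bill 1, $818: fully absorbed by the deductible. Owner owes $818 (running OOP $818).
Bill 2, $559: deductible takes $204, $355 remains; 25% of $355 = $88.75. Owner owes $292.75 (running OOP $1,110.75).
Bill 3, $1,131: deductible already satisfied, so owner's share is 25% × $1,131 = $282.75. Cost to owner: $282.75. OOP to date $1,393.50.
Bill 4, $2,296: 25% coinsurance on $2,296 = $574. Owner owes $574 (running OOP $1,967.50).
Bill 5, $12,981: deductible met; 25% of $12,981 = $3,245.25. That would push OOP to $5,212.75, over the $3,450 cap, so owner pays $3,450 − $1,967.50 = $1,482.50.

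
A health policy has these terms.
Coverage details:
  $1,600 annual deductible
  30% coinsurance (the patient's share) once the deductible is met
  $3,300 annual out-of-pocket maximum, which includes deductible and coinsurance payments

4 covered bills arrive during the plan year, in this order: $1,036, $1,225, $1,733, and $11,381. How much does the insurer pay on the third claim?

$1,213.10

Claim 1 — $1,036: all of it applies to the deductible. Cost to patient: $1,036. OOP to date $1,036. Insurer: $1,036 − $1,036 = $0.
Claim 2 — $1,225: $564 to deductible, leaving $661; coinsurance $661 × 30% = $198.30. Cost to patient: $762.30. OOP to date $1,798.30. Plan pays $1,225 − $762.30 = $462.70.
Claim 3 — $1,733: 30% coinsurance on $1,733 = $519.90. Cost to patient: $519.90. OOP to date $2,318.20. Insurer: $1,733 − $519.90 = $1,213.10.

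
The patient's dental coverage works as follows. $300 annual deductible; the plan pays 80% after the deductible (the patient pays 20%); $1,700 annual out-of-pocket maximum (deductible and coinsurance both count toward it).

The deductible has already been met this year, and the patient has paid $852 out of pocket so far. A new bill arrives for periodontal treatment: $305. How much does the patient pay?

$61

The deductible is already satisfied, so the full bill goes to coinsurance.
Coinsurance: $305 × 20% = $61.
Cumulative spending $852 + $61 = $913 stays under the $1,700 maximum.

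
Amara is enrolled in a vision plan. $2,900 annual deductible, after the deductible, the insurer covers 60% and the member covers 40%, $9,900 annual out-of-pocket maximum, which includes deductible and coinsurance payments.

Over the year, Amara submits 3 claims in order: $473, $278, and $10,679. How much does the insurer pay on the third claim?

Bill 1, $473: entire amount goes to the deductible. Cost to member: $473. OOP to date $473. Plan pays $473 − $473 = $0.
Bill 2, $278: all of it applies to the deductible. Cost to member: $278. OOP to date $751. Plan pays $278 − $278 = $0.
Bill 3, $10,679: $2,149 to deductible, leaving $8,530; member's 40% is $3,412. Member pays $5,561; OOP now $6,312. Insurer: $10,679 − $5,561 = $5,118.

$5,118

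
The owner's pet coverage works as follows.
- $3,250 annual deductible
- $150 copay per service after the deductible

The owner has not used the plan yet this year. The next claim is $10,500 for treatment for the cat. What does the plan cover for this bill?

The full $3,250 deductible is still open; $3,250 of this bill applies to it.
After the $3,250 deductible portion, $10,500 − $3,250 = $7,250 is subject to the copay.
Copay on this service: $150.
That puts the owner's cost at $3,250 + $150 = $3,400.
The plan picks up $10,500 − $3,400 = $7,100.

$7,100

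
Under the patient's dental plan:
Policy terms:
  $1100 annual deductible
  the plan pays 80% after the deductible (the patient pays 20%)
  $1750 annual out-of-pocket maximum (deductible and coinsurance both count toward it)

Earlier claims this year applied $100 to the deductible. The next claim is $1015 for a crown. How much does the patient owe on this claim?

$1003

Remaining deductible: $1100 − $100 = $1000.
That leaves $1015 − $1000 = $15 for coinsurance.
Patient's 20% share of $15 is $3.
So the patient owes $1000 + $3 = $1003 before any cap.
Year-to-date out-of-pocket becomes $100 + $1003 = $1103, still under the $1750 maximum, so no cap applies.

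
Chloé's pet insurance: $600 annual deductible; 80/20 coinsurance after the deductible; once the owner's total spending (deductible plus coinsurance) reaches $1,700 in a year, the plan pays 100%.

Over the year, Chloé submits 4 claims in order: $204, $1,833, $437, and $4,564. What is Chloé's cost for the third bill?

$87.40

Bill 1, $204: entire amount goes to the deductible. Owner owes $204 (running OOP $204).
Bill 2, $1,833: $396 finishes the deductible; $1,437 goes to coinsurance; owner's 20% is $287.40. Owner owes $683.40 (running OOP $887.40).
Bill 3, $437: deductible already satisfied, so owner's share is 20% × $437 = $87.40. Owner pays $87.40; OOP now $974.80.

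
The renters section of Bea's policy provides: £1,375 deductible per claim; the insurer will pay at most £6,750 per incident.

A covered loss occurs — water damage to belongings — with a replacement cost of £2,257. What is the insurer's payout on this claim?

£882

Subtract the deductible: £2,257 − £1,375 = £882.
£882 is within the £6,750 limit, so the insurer pays £882.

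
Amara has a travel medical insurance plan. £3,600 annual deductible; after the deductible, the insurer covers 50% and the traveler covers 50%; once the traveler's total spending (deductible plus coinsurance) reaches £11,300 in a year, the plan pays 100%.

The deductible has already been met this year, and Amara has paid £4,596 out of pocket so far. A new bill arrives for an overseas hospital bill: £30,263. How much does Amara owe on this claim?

£6,704

With the deductible met, the entire £30,263 is subject to coinsurance.
50% of £30,263 = £15,131.50 falls to the traveler.
Adding £15,131.50 to the £4,596 already spent would give £19,727.50, which exceeds the £11,300 cap; the traveler pays just £11,300 − £4,596 = £6,704.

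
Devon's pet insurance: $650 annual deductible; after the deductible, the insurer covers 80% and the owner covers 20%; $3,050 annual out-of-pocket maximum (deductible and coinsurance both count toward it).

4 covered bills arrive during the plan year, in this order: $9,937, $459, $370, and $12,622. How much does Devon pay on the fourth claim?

$376.80

Claim 1 ($9,937): deductible takes $650, $9,287 remains; coinsurance $9,287 × 20% = $1,857.40. Cost to owner: $2,507.40. OOP to date $2,507.40.
Claim 2 ($459): deductible met; 20% of $459 = $91.80. Owner owes $91.80 (running OOP $2,599.20).
Claim 3 ($370): deductible met; 20% of $370 = $74. Owner owes $74 (running OOP $2,673.20).
Claim 4 ($12,622): 20% coinsurance on $12,622 = $2,524.40. That would push OOP to $5,197.60, over the $3,050 cap, so owner pays $3,050 − $2,673.20 = $376.80.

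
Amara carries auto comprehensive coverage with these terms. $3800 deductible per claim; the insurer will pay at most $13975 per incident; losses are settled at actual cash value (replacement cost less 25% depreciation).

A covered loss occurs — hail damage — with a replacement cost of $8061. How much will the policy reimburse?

$2245.75

At 25% depreciation, ACV = $8061 − $2015.25 = $6045.75.
Less the $3800 deductible: $6045.75 − $3800 = $2245.75.
$2245.75 ≤ $13975, so the limit doesn't bind; insurer pays $2245.75.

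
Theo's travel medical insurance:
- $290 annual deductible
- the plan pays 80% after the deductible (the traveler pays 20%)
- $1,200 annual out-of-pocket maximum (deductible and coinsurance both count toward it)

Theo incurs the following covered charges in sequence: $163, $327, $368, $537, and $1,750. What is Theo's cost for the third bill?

#1 ($163): entire amount goes to the deductible. Cost to traveler: $163. OOP to date $163.
#2 ($327): deductible takes $127, $200 remains; coinsurance $200 × 20% = $40. Traveler pays $167; OOP now $330.
#3 ($368): 20% coinsurance on $368 = $73.60. Cost to traveler: $73.60. OOP to date $403.60.

$73.60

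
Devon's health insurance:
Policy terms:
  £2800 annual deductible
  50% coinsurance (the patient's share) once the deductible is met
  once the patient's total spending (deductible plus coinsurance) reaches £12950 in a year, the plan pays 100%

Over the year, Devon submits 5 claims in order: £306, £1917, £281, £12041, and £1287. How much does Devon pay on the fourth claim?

£6168.50

Claim 1 (£306): fully absorbed by the deductible. Patient owes £306 (running OOP £306).
Claim 2 (£1917): all of it applies to the deductible. Cost to patient: £1917. OOP to date £2223.
Claim 3 (£281): fully absorbed by the deductible. Patient pays £281; OOP now £2504.
Claim 4 (£12041): £296 finishes the deductible; £11745 goes to coinsurance; 50% of £11745 = £5872.50. Cost to patient: £6168.50. OOP to date £8672.50.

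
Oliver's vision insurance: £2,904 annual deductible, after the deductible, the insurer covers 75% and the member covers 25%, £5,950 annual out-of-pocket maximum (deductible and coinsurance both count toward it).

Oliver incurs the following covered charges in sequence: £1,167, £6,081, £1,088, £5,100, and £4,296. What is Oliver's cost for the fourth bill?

#1 (£1,167): entire amount goes to the deductible. Cost to member: £1,167. OOP to date £1,167.
#2 (£6,081): deductible takes £1,737, £4,344 remains; coinsurance £4,344 × 25% = £1,086. Member pays £2,823; OOP now £3,990.
#3 (£1,088): 25% coinsurance on £1,088 = £272. Member owes £272 (running OOP £4,262).
#4 (£5,100): 25% coinsurance on £5,100 = £1,275. Cost to member: £1,275. OOP to date £5,537.

£1,275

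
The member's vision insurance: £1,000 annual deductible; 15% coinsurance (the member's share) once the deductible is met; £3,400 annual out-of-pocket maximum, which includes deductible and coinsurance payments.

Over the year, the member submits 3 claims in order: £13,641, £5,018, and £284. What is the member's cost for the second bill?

Claim 1 (£13,641): £1,000 finishes the deductible; £12,641 goes to coinsurance; member's 15% is £1,896.15. Cost to member: £2,896.15. OOP to date £2,896.15.
Claim 2 (£5,018): deductible met; 15% of £5,018 = £752.70. That would push OOP to £3,648.85, over the £3,400 cap, so member pays £3,400 − £2,896.15 = £503.85.

£503.85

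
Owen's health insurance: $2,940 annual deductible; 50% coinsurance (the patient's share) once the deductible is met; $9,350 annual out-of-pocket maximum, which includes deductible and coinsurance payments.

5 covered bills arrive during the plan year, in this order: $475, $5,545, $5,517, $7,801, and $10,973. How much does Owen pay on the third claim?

$2,758.50

Bill 1, $475: entire amount goes to the deductible. Patient owes $475 (running OOP $475).
Bill 2, $5,545: $2,465 finishes the deductible; $3,080 goes to coinsurance; coinsurance $3,080 × 50% = $1,540. Patient pays $4,005; OOP now $4,480.
Bill 3, $5,517: deductible already satisfied, so patient's share is 50% × $5,517 = $2,758.50. Patient owes $2,758.50 (running OOP $7,238.50).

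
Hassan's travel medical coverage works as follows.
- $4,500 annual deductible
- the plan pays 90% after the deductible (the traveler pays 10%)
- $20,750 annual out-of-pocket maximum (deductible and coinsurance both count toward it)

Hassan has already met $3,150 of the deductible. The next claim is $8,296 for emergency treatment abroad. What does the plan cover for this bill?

$6,251.40

Deductible still to meet: $4,500 − $3,150 = $1,350.
That leaves $8,296 − $1,350 = $6,946 for coinsurance.
10% of $6,946 = $694.60 falls to the traveler.
So the traveler owes $1,350 + $694.60 = $2,044.60 before any cap.
Total out-of-pocket so far would be $3,150 + $2,044.60 = $5,194.60, below the $20,750 cap — no reduction.
The insurer covers the remainder: $8,296 − $2,044.60 = $6,251.40.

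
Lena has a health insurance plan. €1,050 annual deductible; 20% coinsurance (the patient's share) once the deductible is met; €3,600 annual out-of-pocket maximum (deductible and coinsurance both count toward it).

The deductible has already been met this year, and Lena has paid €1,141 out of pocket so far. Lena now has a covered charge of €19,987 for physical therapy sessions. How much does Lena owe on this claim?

€2,459

The deductible is already satisfied, so the full bill goes to coinsurance.
20% of €19,987 = €3,997.40 falls to the patient.
Adding €3,997.40 to the €1,141 already spent would give €5,138.40, which exceeds the €3,600 cap; the patient pays just €3,600 − €1,141 = €2,459.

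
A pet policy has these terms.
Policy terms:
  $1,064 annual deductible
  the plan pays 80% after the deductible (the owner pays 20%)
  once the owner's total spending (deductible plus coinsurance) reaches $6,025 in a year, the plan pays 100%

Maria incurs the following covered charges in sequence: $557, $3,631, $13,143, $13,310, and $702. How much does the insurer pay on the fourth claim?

#1 ($557): all of it applies to the deductible. Cost to owner: $557. OOP to date $557. Insurer: $557 − $557 = $0.
#2 ($3,631): deductible takes $507, $3,124 remains; coinsurance $3,124 × 20% = $624.80. Owner pays $1,131.80; OOP now $1,688.80. Plan pays $3,631 − $1,131.80 = $2,499.20.
#3 ($13,143): 20% coinsurance on $13,143 = $2,628.60. Cost to owner: $2,628.60. OOP to date $4,317.40. Plan pays $13,143 − $2,628.60 = $10,514.40.
#4 ($13,310): deductible already satisfied, so owner's share is 20% × $13,310 = $2,662. OOP would hit $6,979.40 > $6,025, so the cap limits the owner to $6,025 − $4,317.40 = $1,707.60. Plan pays $13,310 − $1,707.60 = $11,602.40.

$11,602.40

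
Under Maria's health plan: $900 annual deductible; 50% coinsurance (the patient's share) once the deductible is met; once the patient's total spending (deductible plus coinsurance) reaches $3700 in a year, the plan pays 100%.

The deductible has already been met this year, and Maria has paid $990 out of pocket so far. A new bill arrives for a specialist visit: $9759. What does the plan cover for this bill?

With the deductible met, the entire $9759 is subject to coinsurance.
Patient's 50% share of $9759 is $4879.50.
Adding $4879.50 to the $990 already spent would give $5869.50, which exceeds the $3700 cap; the patient pays just $3700 − $990 = $2710.
The insurer covers the remainder: $9759 − $2710 = $7049.

$7049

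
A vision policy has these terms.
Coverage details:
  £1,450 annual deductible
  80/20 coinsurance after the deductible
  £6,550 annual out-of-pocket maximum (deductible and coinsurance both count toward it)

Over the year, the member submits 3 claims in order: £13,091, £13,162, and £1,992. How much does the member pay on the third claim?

Claim 1 (£13,091): deductible takes £1,450, £11,641 remains; 20% of £11,641 = £2,328.20. Cost to member: £3,778.20. OOP to date £3,778.20.
Claim 2 (£13,162): deductible already satisfied, so member's share is 20% × £13,162 = £2,632.40. Member owes £2,632.40 (running OOP £6,410.60).
Claim 3 (£1,992): deductible met; 20% of £1,992 = £398.40. That would push OOP to £6,809, over the £6,550 cap, so member pays £6,550 − £6,410.60 = £139.40.

£139.40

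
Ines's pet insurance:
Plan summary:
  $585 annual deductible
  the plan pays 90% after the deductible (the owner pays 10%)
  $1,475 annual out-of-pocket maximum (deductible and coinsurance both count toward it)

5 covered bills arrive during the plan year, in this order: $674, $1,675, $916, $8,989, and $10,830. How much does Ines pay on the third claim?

#1 ($674): $585 to deductible, leaving $89; 10% of $89 = $8.90. Owner pays $593.90; OOP now $593.90.
#2 ($1,675): 10% coinsurance on $1,675 = $167.50. Owner owes $167.50 (running OOP $761.40).
#3 ($916): deductible already satisfied, so owner's share is 10% × $916 = $91.60. Cost to owner: $91.60. OOP to date $853.

$91.60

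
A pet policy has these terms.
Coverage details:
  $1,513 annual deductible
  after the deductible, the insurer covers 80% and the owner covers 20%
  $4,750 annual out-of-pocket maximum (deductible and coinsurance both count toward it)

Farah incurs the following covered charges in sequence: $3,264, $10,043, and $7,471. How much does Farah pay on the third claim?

$878.20

#1 ($3,264): $1,513 finishes the deductible; $1,751 goes to coinsurance; 20% of $1,751 = $350.20. Cost to owner: $1,863.20. OOP to date $1,863.20.
#2 ($10,043): deductible already satisfied, so owner's share is 20% × $10,043 = $2,008.60. Cost to owner: $2,008.60. OOP to date $3,871.80.
#3 ($7,471): deductible already satisfied, so owner's share is 20% × $7,471 = $1,494.20. Adding that to $3,871.80 gives $5,366, past the $4,750 cap; owner pays only $4,750 − $3,871.80 = $878.20.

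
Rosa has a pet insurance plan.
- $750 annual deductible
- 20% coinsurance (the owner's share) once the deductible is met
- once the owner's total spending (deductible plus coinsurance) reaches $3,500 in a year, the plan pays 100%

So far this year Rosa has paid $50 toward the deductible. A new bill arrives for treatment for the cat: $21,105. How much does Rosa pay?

Deductible still to meet: $750 − $50 = $700.
After the $700 deductible portion, $21,105 − $700 = $20,405 is subject to coinsurance.
Owner's 20% share of $20,405 is $4,081.
Owner responsibility before any cap: $700 + $4,081 = $4,781.
That would bring total out-of-pocket to $4,831, past the $3,500 cap. The owner is capped at $3,500 − $50 = $3,450 on this claim.

$3,450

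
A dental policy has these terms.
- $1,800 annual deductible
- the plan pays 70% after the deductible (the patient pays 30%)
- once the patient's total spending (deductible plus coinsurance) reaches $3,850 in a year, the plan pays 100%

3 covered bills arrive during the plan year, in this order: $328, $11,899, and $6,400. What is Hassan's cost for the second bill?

$3,522

Claim 1 ($328): entire amount goes to the deductible. Patient owes $328 (running OOP $328).
Claim 2 ($11,899): $1,472 to deductible, leaving $10,427; 30% of $10,427 = $3,128.10. Together that's $1,472 + $3,128.10 = $4,600.10. That would push OOP to $4,928.10, over the $3,850 cap, so patient pays $3,850 − $328 = $3,522.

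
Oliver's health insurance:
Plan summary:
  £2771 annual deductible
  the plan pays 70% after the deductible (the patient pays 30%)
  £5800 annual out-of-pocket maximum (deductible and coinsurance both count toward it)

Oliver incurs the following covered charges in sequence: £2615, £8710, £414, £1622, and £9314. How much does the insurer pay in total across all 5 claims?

£16875

Claim 1 (£2615): fully absorbed by the deductible. Patient owes £2615 (running OOP £2615). Plan pays £2615 − £2615 = £0.
Claim 2 (£8710): £156 to deductible, leaving £8554; 30% of £8554 = £2566.20. Cost to patient: £2722.20. OOP to date £5337.20. Plan pays £8710 − £2722.20 = £5987.80.
Claim 3 (£414): 30% coinsurance on £414 = £124.20. Patient owes £124.20 (running OOP £5461.40). Plan pays £414 − £124.20 = £289.80.
Claim 4 (£1622): 30% coinsurance on £1622 = £486.60. That would push OOP to £5948, over the £5800 cap, so patient pays £5800 − £5461.40 = £338.60. Insurer: £1622 − £338.60 = £1283.40.
Claim 5 (£9314): deductible met; 30% of £9314 = £2794.20. Adding that to £5800 gives £8594.20, past the £5800 cap; patient pays only £5800 − £5800 = £0. Insurer: £9314 − £0 = £9314.
Insurer total = bills − patient's total = £22675 − £5800 = £16875.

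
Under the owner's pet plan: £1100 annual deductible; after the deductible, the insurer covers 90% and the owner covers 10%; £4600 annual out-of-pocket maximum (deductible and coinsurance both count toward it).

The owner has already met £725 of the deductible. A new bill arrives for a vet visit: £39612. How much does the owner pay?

Deductible still to meet: £1100 − £725 = £375.
The remaining £39237 (= £39612 − £375) moves to coinsurance.
Owner's 10% share of £39237 is £3923.70.
That puts the owner's cost at £375 + £3923.70 = £4298.70 before any cap.
Adding £4298.70 to the £725 already spent would give £5023.70, which exceeds the £4600 cap; the owner pays just £4600 − £725 = £3875.

£3875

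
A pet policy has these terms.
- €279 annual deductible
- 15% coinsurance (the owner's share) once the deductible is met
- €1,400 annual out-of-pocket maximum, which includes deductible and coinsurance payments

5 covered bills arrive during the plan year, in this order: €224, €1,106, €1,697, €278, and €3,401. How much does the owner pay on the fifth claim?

€510.15

Claim 1 — €224: fully absorbed by the deductible. Cost to owner: €224. OOP to date €224.
Claim 2 — €1,106: €55 to deductible, leaving €1,051; 15% of €1,051 = €157.65. Owner pays €212.65; OOP now €436.65.
Claim 3 — €1,697: deductible met; 15% of €1,697 = €254.55. Owner pays €254.55; OOP now €691.20.
Claim 4 — €278: 15% coinsurance on €278 = €41.70. Owner pays €41.70; OOP now €732.90.
Claim 5 — €3,401: deductible already satisfied, so owner's share is 15% × €3,401 = €510.15. Cost to owner: €510.15. OOP to date €1,243.05.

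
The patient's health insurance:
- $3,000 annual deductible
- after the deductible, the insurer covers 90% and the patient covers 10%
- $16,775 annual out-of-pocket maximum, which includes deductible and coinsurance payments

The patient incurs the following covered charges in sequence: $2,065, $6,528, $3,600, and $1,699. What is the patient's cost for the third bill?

$360

#1 ($2,065): all of it applies to the deductible. Cost to patient: $2,065. OOP to date $2,065.
#2 ($6,528): $935 finishes the deductible; $5,593 goes to coinsurance; coinsurance $5,593 × 10% = $559.30. Patient owes $1,494.30 (running OOP $3,559.30).
#3 ($3,600): deductible met; 10% of $3,600 = $360. Cost to patient: $360. OOP to date $3,919.30.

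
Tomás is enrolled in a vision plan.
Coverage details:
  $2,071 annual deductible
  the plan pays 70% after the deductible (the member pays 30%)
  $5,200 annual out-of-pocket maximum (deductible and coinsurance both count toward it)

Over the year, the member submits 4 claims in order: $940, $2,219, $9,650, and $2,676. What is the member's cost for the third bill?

$2,802.60

Claim 1 — $940: all of it applies to the deductible. Member owes $940 (running OOP $940).
Claim 2 — $2,219: $1,131 finishes the deductible; $1,088 goes to coinsurance; coinsurance $1,088 × 30% = $326.40. Cost to member: $1,457.40. OOP to date $2,397.40.
Claim 3 — $9,650: 30% coinsurance on $9,650 = $2,895. OOP would hit $5,292.40 > $5,200, so the cap limits the member to $5,200 − $2,397.40 = $2,802.60.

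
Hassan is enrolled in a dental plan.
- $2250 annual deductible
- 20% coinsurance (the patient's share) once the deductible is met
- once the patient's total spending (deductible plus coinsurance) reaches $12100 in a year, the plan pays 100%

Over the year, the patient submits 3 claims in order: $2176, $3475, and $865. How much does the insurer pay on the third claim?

Claim 1 — $2176: fully absorbed by the deductible. Cost to patient: $2176. OOP to date $2176. Insurer: $2176 − $2176 = $0.
Claim 2 — $3475: deductible takes $74, $3401 remains; 20% of $3401 = $680.20. Cost to patient: $754.20. OOP to date $2930.20. Insurer: $3475 − $754.20 = $2720.80.
Claim 3 — $865: deductible already satisfied, so patient's share is 20% × $865 = $173. Patient pays $173; OOP now $3103.20. Insurer: $865 − $173 = $692.

$692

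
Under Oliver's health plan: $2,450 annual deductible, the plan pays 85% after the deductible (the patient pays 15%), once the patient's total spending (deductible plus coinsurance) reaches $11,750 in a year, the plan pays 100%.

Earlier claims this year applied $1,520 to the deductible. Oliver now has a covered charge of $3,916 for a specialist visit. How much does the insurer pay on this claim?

$2,538.10

Deductible still to meet: $2,450 − $1,520 = $930.
The remaining $2,986 (= $3,916 − $930) moves to coinsurance.
15% of $2,986 = $447.90 falls to the patient.
That puts the patient's cost at $930 + $447.90 = $1,377.90 before any cap.
Year-to-date out-of-pocket becomes $1,520 + $1,377.90 = $2,897.90, still under the $11,750 maximum, so no cap applies.
The insurer covers the remainder: $3,916 − $1,377.90 = $2,538.10.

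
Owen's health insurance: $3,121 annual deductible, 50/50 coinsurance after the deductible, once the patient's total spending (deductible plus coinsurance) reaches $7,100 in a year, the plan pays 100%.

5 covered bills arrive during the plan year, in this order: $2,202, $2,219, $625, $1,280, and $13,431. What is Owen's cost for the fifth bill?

$2,376.50

Claim 1 — $2,202: entire amount goes to the deductible. Patient owes $2,202 (running OOP $2,202).
Claim 2 — $2,219: deductible takes $919, $1,300 remains; coinsurance $1,300 × 50% = $650. Patient owes $1,569 (running OOP $3,771).
Claim 3 — $625: deductible met; 50% of $625 = $312.50. Cost to patient: $312.50. OOP to date $4,083.50.
Claim 4 — $1,280: deductible already satisfied, so patient's share is 50% × $1,280 = $640. Patient pays $640; OOP now $4,723.50.
Claim 5 — $13,431: 50% coinsurance on $13,431 = $6,715.50. Adding that to $4,723.50 gives $11,439, past the $7,100 cap; patient pays only $7,100 − $4,723.50 = $2,376.50.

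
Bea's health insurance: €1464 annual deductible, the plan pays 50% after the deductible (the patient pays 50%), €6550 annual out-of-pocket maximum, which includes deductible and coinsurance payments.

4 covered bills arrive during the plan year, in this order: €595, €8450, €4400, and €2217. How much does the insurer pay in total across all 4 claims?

#1 (€595): entire amount goes to the deductible. Cost to patient: €595. OOP to date €595. Plan pays €595 − €595 = €0.
#2 (€8450): deductible takes €869, €7581 remains; 50% of €7581 = €3790.50. Cost to patient: €4659.50. OOP to date €5254.50. Insurer: €8450 − €4659.50 = €3790.50.
#3 (€4400): deductible already satisfied, so patient's share is 50% × €4400 = €2200. OOP would hit €7454.50 > €6550, so the cap limits the patient to €6550 − €5254.50 = €1295.50. Insurer: €4400 − €1295.50 = €3104.50.
#4 (€2217): deductible met; 50% of €2217 = €1108.50. Adding that to €6550 gives €7658.50, past the €6550 cap; patient pays only €6550 − €6550 = €0. Insurer: €2217 − €0 = €2217.
Insurer total: €0 + €3790.50 + €3104.50 + €2217 = €9112.

€9112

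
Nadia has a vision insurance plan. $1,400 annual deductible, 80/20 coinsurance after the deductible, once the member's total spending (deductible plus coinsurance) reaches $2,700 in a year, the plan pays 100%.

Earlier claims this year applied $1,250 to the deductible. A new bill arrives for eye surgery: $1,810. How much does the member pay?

Remaining deductible: $1,400 − $1,250 = $150.
That leaves $1,810 − $150 = $1,660 for coinsurance.
Member's 20% share of $1,660 is $332.
That puts the member's cost at $150 + $332 = $482 before any cap.
Cumulative spending $1,250 + $482 = $1,732 stays under the $2,700 maximum.

$482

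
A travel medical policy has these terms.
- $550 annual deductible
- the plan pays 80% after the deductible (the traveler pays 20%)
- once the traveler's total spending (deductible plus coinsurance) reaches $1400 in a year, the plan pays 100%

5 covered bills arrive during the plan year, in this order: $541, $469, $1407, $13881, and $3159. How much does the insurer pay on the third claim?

Claim 1 — $541: entire amount goes to the deductible. Traveler owes $541 (running OOP $541). Plan pays $541 − $541 = $0.
Claim 2 — $469: deductible takes $9, $460 remains; traveler's 20% is $92. Traveler owes $101 (running OOP $642). Plan pays $469 − $101 = $368.
Claim 3 — $1407: deductible already satisfied, so traveler's share is 20% × $1407 = $281.40. Traveler owes $281.40 (running OOP $923.40). Plan pays $1407 − $281.40 = $1125.60.

$1125.60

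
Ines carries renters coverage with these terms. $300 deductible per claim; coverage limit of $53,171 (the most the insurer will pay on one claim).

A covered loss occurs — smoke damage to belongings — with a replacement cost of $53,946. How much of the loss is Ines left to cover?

Subtract the deductible: $53,946 − $300 = $53,646.
The $53,171 per-incident cap binds; insurer pays $53,171.
Out of pocket: $53,946 − $53,171 = $775.

$775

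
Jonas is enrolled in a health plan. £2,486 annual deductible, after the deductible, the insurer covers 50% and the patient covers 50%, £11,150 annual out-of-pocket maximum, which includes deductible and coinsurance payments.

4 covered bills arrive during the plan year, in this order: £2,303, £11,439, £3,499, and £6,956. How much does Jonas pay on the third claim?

Claim 1 (£2,303): entire amount goes to the deductible. Patient owes £2,303 (running OOP £2,303).
Claim 2 (£11,439): deductible takes £183, £11,256 remains; 50% of £11,256 = £5,628. Patient pays £5,811; OOP now £8,114.
Claim 3 (£3,499): deductible already satisfied, so patient's share is 50% × £3,499 = £1,749.50. Patient owes £1,749.50 (running OOP £9,863.50).

£1,749.50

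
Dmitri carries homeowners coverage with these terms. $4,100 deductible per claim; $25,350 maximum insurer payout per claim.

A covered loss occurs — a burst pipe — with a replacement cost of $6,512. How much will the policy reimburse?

Less the $4,100 deductible: $6,512 − $4,100 = $2,412.
$2,412 ≤ $25,350, so the limit doesn't bind; insurer pays $2,412.

$2,412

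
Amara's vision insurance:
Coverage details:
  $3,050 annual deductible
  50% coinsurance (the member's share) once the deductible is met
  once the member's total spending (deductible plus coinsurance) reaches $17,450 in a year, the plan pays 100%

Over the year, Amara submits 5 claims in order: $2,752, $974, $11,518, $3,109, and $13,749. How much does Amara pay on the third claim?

$5,759

Bill 1, $2,752: entire amount goes to the deductible. Member owes $2,752 (running OOP $2,752).
Bill 2, $974: deductible takes $298, $676 remains; coinsurance $676 × 50% = $338. Member pays $636; OOP now $3,388.
Bill 3, $11,518: 50% coinsurance on $11,518 = $5,759. Cost to member: $5,759. OOP to date $9,147.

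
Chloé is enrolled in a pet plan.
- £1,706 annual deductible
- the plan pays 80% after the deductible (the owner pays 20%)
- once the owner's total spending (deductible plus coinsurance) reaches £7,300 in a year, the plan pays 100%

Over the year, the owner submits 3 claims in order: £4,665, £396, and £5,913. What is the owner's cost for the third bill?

£1,182.60

Bill 1, £4,665: £1,706 finishes the deductible; £2,959 goes to coinsurance; 20% of £2,959 = £591.80. Owner owes £2,297.80 (running OOP £2,297.80).
Bill 2, £396: deductible met; 20% of £396 = £79.20. Owner pays £79.20; OOP now £2,377.
Bill 3, £5,913: deductible met; 20% of £5,913 = £1,182.60. Cost to owner: £1,182.60. OOP to date £3,559.60.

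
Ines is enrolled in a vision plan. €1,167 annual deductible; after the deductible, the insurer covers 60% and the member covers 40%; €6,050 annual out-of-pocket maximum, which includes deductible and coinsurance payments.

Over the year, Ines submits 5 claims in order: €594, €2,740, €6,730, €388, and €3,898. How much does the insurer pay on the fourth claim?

€232.80

Claim 1 (€594): entire amount goes to the deductible. Member owes €594 (running OOP €594). Plan pays €594 − €594 = €0.
Claim 2 (€2,740): €573 to deductible, leaving €2,167; member's 40% is €866.80. Cost to member: €1,439.80. OOP to date €2,033.80. Insurer: €2,740 − €1,439.80 = €1,300.20.
Claim 3 (€6,730): deductible already satisfied, so member's share is 40% × €6,730 = €2,692. Member owes €2,692 (running OOP €4,725.80). Plan pays €6,730 − €2,692 = €4,038.
Claim 4 (€388): deductible met; 40% of €388 = €155.20. Cost to member: €155.20. OOP to date €4,881. Insurer: €388 − €155.20 = €232.80.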